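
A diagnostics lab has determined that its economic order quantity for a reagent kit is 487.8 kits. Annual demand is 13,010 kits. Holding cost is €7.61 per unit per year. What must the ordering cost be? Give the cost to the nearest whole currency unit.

S ≈ €70

Invert the EOQ relation Q*² = 2DS/H.
From Q* = √(2DS/H): S = Q*²H / (2D) = 487.8² × 7.61 / (2 × 13,010) = 69.5923.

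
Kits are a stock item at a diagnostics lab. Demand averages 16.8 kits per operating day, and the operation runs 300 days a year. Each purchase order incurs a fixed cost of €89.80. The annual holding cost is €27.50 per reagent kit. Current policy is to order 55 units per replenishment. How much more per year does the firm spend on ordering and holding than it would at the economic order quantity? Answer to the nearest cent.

Extra cost ≈ €3,995.95 per year

Annual demand D = 16.8 × 300 = 5,040.
EOQ = √(2DS/H) = √(2 × 5,040 × 89.8 / 27.5) ≈ 181.43.
Cost at Q* = (D/Q*)S + (Q*/2)H = √(2DSH) ≈ €4,989.24.
Cost at Q = 55: (5,040/55)×89.8 + (55/2)×27.5 = €8,228.95 + €756.25 = €8,985.20.
Excess = €8,985.20 − €4,989.24 = €3,995.95.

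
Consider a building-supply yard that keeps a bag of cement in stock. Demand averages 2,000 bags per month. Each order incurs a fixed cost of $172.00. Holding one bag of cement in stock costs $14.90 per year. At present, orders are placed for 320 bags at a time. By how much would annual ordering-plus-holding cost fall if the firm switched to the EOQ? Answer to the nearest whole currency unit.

Extra cost ≈ $4,193 per year

Annual demand D = 2,000 × 12 = 24,000.
EOQ = √(2DS/H) = √(2 × 24,000 × 172 / 14.9) ≈ 744.37.
Cost at Q* = (D/Q*)S + (Q*/2)H = √(2DSH) ≈ $11,091.19.
Cost at Q = 320: (24,000/320)×172 + (320/2)×14.9 = $12,900.00 + $2,384.00 = $15,284.00.
Excess = $15,284.00 − $11,091.19 = $4,192.81.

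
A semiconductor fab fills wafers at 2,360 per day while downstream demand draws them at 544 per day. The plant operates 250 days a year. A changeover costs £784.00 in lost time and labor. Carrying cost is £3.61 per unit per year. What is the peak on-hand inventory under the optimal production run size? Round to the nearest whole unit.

Annual demand D = 544 × 250 = 136,000.
Production build-up factor (1 − d/p) = 1 − 544/2,360 = 0.7695.
Q* = √(2DS / (H(1 − d/p))) = √(2 × 136,000 × 784 / (3.61 × 0.7695)).
= √(213,248,000 / 2.7779) ≈ 8761.671.
Maximum inventory = Q*(1 − d/p) = 8761.671 × 0.7695 ≈ 6742.032.

I_max ≈ 6,742 wafers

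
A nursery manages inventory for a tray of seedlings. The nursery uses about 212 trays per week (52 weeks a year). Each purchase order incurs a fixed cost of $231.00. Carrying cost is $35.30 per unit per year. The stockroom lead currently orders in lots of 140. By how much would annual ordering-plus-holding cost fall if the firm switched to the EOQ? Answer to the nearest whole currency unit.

Extra cost ≈ $7,252 per year

Annual demand D = 212 × 52 = 11,024.
EOQ = √(2DS/H) = √(2 × 11,024 × 231 / 35.3) ≈ 379.84.
Cost at Q* = (D/Q*)S + (Q*/2)H = √(2DSH) ≈ $13,408.43.
Cost at Q = 140: (11,024/140)×231 + (140/2)×35.3 = $18,189.60 + $2,471.00 = $20,660.60.
Excess = $20,660.60 − $13,408.43 = $7,252.17.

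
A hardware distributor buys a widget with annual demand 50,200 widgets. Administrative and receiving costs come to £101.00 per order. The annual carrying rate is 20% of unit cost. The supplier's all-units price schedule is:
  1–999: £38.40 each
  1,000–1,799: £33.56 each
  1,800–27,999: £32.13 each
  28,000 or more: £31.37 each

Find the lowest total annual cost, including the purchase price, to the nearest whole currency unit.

TC* ≈ £1,621,526

Holding cost per unit per year at price C is H = 0.20·C.
Evaluate total cost at each tier's feasible EOQ or, if the EOQ is below the tier, at the tier's minimum quantity.
Tier 1 (£38.40): EOQ = 1149.1 exceeds tier's upper bound 999, so this tier is dominated.
EOQ at £33.56 = 1229.1 (feasible in tier 2): TC = 50,200×£33.56 + (50,200/1229.1)×101 + (1229.1/2)×0.20×£33.56 = £1,692,961.99.
EOQ at £32.13 = 1256.2 < 1800, so use break Q=1800: TC = 50,200×£32.13 + (50,200/1800.0)×101 + (1800.0/2)×0.20×£32.13 = £1,621,526.18.
EOQ at £31.37 = 1271.3 < 28000, so use break Q=28000: TC = 50,200×£31.37 + (50,200/28000.0)×101 + (28000.0/2)×0.20×£31.37 = £1,662,791.08.
Lowest total cost among the candidates is at Q = 1800.0.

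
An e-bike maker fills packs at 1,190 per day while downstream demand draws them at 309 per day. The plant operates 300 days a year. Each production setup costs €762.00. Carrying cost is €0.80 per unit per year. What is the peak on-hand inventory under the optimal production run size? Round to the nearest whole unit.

Annual demand D = 309 × 300 = 92,700.
Production build-up factor (1 − d/p) = 1 − 309/1,190 = 0.7403.
Q* = √(2DS / (H(1 − d/p))) = √(2 × 92,700 × 762 / (0.8 × 0.7403)).
= √(141,274,800 / 0.5923) ≈ 15444.466.
Maximum inventory = Q*(1 − d/p) = 15444.466 × 0.7403 ≈ 11434.096.

I_max ≈ 11,434 packs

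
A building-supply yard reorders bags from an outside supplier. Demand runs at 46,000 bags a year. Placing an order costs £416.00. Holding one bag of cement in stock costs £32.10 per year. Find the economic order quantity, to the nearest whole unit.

Q* ≈ 1,092 bags

EOQ = √(2DS / H) = √(2 × 46,000 × 416 / 32.1).
= √(38,272,000 / 32.1) = √1,192,274.1433 ≈ 1091.913.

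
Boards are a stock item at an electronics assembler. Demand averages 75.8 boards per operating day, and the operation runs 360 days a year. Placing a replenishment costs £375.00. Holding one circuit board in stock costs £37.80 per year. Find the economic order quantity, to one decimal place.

Annual demand D = 75.8 × 360 = 27,288.
EOQ = √(2DS / H) = √(2 × 27,288 × 375 / 37.8).
= √(20,466,000 / 37.8) = √541,428.5714 ≈ 735.818.

Q* ≈ 735.8 boards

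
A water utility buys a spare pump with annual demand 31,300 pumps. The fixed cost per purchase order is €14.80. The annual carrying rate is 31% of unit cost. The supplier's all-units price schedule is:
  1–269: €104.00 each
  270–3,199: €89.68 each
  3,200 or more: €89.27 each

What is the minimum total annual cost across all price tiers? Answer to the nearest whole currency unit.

TC* ≈ €2,812,453

Holding cost per unit per year at price C is H = 0.31·C.
Evaluate total cost at each tier's feasible EOQ or, if the EOQ is below the tier, at the tier's minimum quantity.
EOQ at €104.00 = 169.5 (feasible in tier 1): TC = 31,300×€104.00 + (31,300/169.5)×14.8 + (169.5/2)×0.31×€104.00 = €3,260,665.32.
EOQ at €89.68 = 182.6 < 270, so use break Q=270: TC = 31,300×€89.68 + (31,300/270.0)×14.8 + (270.0/2)×0.31×€89.68 = €2,812,452.81.
EOQ at €89.27 = 183.0 < 3200, so use break Q=3200: TC = 31,300×€89.27 + (31,300/3200.0)×14.8 + (3200.0/2)×0.31×€89.27 = €2,838,573.68.
Lowest total cost among the candidates is at Q = 270.0.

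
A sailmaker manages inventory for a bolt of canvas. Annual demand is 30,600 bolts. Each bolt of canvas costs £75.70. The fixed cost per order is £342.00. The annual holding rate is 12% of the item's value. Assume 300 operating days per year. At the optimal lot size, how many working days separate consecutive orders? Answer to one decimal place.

Holding cost H = 0.12 × £75.70 = £9.0840 per unit per year.
The optimal lot size = √(2DS/H) = √(2 × 30,600 × 342 / 9.084) ≈ 1517.92.
Cycle time = Q*/D × 300 = 1517.92 / 30,600 × 300 ≈ 14.882 days.

T ≈ 14.9 days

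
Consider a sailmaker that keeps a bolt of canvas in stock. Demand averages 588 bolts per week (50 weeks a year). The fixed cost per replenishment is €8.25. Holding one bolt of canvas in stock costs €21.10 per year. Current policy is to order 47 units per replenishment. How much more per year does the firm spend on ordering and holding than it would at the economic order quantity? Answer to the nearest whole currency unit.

Annual demand D = 588 × 50 = 29,400.
EOQ = √(2DS/H) = √(2 × 29,400 × 8.25 / 21.1) ≈ 151.63.
Cost at Q* = (D/Q*)S + (Q*/2)H = √(2DSH) ≈ €3,199.31.
Cost at Q = 47: (29,400/47)×8.25 + (47/2)×21.1 = €5,160.64 + €495.85 = €5,656.49.
Excess = €5,656.49 − €3,199.31 = €2,457.17.

Extra cost ≈ €2,457 per year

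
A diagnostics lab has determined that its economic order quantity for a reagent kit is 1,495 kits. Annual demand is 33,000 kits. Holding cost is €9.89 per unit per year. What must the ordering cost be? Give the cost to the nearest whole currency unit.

Squaring Q* = √(2DS/H) gives Q*² = 2DS/H.
From Q* = √(2DS/H): S = Q*²H / (2D) = 1,495² × 9.89 / (2 × 33,000) = 334.9151.

S ≈ €335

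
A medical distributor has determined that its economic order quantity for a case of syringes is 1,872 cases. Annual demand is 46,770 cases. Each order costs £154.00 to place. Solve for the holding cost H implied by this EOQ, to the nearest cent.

Squaring Q* = √(2DS/H) gives Q*² = 2DS/H.
From Q* = √(2DS/H): H = 2DS / Q*² = 2 × 46,770 × 154 / 1,872² = 4.1106.

H ≈ £4.11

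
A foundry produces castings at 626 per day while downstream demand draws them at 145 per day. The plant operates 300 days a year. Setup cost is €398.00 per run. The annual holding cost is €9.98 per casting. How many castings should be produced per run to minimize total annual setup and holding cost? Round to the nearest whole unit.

Annual demand D = 145 × 300 = 43,500.
Production build-up factor (1 − d/p) = 1 − 145/626 = 0.7684.
Q* = √(2DS / (H(1 − d/p))) = √(2 × 43,500 × 398 / (9.98 × 0.7684)).
= √(34,626,000 / 7.6683) ≈ 2124.959.

Q* ≈ 2,125 castings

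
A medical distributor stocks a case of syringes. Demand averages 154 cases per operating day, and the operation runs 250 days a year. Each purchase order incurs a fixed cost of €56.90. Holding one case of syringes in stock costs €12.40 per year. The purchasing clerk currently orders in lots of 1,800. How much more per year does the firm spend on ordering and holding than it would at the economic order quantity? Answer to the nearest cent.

Annual demand D = 154 × 250 = 38,500.
EOQ = √(2DS/H) = √(2 × 38,500 × 56.9 / 12.4) ≈ 594.42.
Cost at Q* = (D/Q*)S + (Q*/2)H = √(2DSH) ≈ €7,370.76.
Cost at Q = 1,800: (38,500/1,800)×56.9 + (1,800/2)×12.4 = €1,217.03 + €11,160.00 = €12,377.03.
Excess = €12,377.03 − €7,370.76 = €5,006.27.

Extra cost ≈ €5,006.27 per year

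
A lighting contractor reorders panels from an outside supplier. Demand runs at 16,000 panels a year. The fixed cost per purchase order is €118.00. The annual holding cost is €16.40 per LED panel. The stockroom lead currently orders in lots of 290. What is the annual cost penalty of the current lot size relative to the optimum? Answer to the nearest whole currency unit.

EOQ = √(2DS/H) = √(2 × 16,000 × 118 / 16.4) ≈ 479.84.
Cost at Q* = (D/Q*)S + (Q*/2)H = √(2DSH) ≈ €7,869.33.
Cost at Q = 290: (16,000/290)×118 + (290/2)×16.4 = €6,510.34 + €2,378.00 = €8,888.34.
Excess = €8,888.34 − €7,869.33 = €1,019.01.

Extra cost ≈ €1,019 per year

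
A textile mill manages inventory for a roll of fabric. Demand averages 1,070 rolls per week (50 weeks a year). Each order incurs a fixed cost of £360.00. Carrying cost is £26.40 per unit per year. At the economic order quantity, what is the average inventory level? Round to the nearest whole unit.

Annual demand D = 1,070 × 50 = 53,500.
EOQ = √(2DS/H) = √(2 × 53,500 × 360 / 26.4) ≈ 1207.93.
Average inventory = Q*/2 ≈ 1207.93 / 2 = 603.964.

Average inventory ≈ 604 rolls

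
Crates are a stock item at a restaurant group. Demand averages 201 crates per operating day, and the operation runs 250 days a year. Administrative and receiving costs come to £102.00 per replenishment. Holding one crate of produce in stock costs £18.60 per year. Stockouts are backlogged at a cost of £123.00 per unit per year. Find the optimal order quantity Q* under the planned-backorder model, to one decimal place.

Annual demand D = 201 × 250 = 50,250.
With planned backorders, Q* = √(2DS/H) · √((H+B)/B).
√(2DS/H) = √(2 × 50,250 × 102 / 18.6) = 742.381.
√((H+B)/B) = √((18.6+123)/123) = 1.0729.
Q* ≈ 796.537.

Q* ≈ 796.5 crates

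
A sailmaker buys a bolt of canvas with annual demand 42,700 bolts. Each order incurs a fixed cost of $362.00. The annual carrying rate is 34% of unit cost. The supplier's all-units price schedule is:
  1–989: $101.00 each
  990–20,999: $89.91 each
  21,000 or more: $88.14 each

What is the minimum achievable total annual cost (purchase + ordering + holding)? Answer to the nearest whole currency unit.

TC* ≈ $3,869,899

Holding cost per unit per year at price C is H = 0.34·C.
Evaluate total cost at each tier's feasible EOQ or, if the EOQ is below the tier, at the tier's minimum quantity.
EOQ at $101.00 = 948.8 (feasible in tier 1): TC = 42,700×$101.00 + (42,700/948.8)×362 + (948.8/2)×0.34×$101.00 = $4,345,282.42.
EOQ at $89.91 = 1005.6 (feasible in tier 2): TC = 42,700×$89.91 + (42,700/1005.6)×362 + (1005.6/2)×0.34×$89.91 = $3,869,898.61.
EOQ at $88.14 = 1015.7 < 21000, so use break Q=21000: TC = 42,700×$88.14 + (42,700/21000.0)×362 + (21000.0/2)×0.34×$88.14 = $4,078,973.87.
Lowest total cost among the candidates is at Q = 1005.6.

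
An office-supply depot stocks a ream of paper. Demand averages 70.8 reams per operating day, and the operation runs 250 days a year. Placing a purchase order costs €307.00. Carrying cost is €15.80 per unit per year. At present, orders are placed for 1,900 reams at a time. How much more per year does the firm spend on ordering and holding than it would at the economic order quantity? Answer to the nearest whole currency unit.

Extra cost ≈ €4,766 per year

Annual demand D = 70.8 × 250 = 17,700.
EOQ = √(2DS/H) = √(2 × 17,700 × 307 / 15.8) ≈ 829.36.
Cost at Q* = (D/Q*)S + (Q*/2)H = √(2DSH) ≈ €13,103.86.
Cost at Q = 1,900: (17,700/1,900)×307 + (1,900/2)×15.8 = €2,859.95 + €15,010.00 = €17,869.95.
Excess = €17,869.95 − €13,103.86 = €4,766.08.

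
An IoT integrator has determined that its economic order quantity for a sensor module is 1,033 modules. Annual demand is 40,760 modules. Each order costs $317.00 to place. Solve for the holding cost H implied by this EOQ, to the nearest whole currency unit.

Invert the EOQ relation Q*² = 2DS/H.
From Q* = √(2DS/H): H = 2DS / Q*² = 2 × 40,760 × 317 / 1,033² = 24.2171.

H ≈ $24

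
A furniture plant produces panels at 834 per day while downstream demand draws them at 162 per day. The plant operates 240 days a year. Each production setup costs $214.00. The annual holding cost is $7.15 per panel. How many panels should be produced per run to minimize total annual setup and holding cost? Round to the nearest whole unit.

Q* ≈ 1,700 panels

Annual demand D = 162 × 240 = 38,880.
Production build-up factor (1 − d/p) = 1 − 162/834 = 0.8058.
Q* = √(2DS / (H(1 − d/p))) = √(2 × 38,880 × 214 / (7.15 × 0.8058)).
= √(16,640,640 / 5.7612) ≈ 1699.536.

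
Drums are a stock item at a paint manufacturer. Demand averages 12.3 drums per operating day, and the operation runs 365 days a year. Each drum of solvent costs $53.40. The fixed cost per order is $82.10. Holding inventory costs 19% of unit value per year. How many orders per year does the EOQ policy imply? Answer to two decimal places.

Annual demand D = 12.3 × 365 = 4,489.5.
Holding cost H = 0.19 × $53.40 = $10.1460 per unit per year.
EOQ = √(2DS/H) = √(2 × 4,489.5 × 82.1 / 10.146) ≈ 269.55.
Orders per year = D / Q* = 4,489.5 / 269.55 ≈ 16.656.

N ≈ 16.66 orders per year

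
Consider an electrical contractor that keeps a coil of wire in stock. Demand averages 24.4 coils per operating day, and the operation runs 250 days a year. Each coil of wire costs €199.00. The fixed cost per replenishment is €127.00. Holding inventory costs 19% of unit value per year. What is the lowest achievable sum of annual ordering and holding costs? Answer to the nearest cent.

Annual demand D = 24.4 × 250 = 6,100.
Holding cost H = 0.19 × €199.00 = €37.8100 per unit per year.
EOQ = √(2DS/H) = √(2 × 6,100 × 127 / 37.81) ≈ 202.43.
At the optimum the two cost components are equal, so total cost = 2·(Q*/2)H = Q*·H.
Minimum total = √(2DSH) = √(2 × 6,100 × 127 × 37.81) ≈ 7653.941.

TC* ≈ €7,653.94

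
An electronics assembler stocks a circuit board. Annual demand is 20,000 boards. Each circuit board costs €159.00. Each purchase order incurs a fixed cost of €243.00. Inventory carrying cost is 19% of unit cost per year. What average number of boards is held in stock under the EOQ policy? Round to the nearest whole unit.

Holding cost H = 0.19 × €159.00 = €30.2100 per unit per year.
The optimal lot size = √(2DS/H) = √(2 × 20,000 × 243 / 30.21) ≈ 567.23.
Average inventory = Q*/2 ≈ 567.23 / 2 = 283.614.

Average inventory ≈ 284 boards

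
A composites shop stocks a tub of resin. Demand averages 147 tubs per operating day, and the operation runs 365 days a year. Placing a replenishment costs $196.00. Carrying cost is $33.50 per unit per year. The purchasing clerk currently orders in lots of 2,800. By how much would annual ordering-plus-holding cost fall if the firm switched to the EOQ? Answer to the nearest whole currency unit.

Extra cost ≈ $24,112 per year

Annual demand D = 147 × 365 = 53,655.
EOQ = √(2DS/H) = √(2 × 53,655 × 196 / 33.5) ≈ 792.37.
Cost at Q* = (D/Q*)S + (Q*/2)H = √(2DSH) ≈ $26,544.25.
Cost at Q = 2,800: (53,655/2,800)×196 + (2,800/2)×33.5 = $3,755.85 + $46,900.00 = $50,655.85.
Excess = $50,655.85 − $26,544.25 = $24,111.60.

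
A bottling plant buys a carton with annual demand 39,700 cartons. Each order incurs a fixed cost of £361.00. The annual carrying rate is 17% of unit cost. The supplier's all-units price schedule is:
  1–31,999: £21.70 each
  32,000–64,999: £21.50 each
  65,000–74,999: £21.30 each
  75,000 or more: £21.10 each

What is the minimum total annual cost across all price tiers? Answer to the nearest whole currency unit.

TC* ≈ £871,773

Holding cost per unit per year at price C is H = 0.17·C.
Candidates are each tier's EOQ (if it falls in that tier) and each price-break quantity.
EOQ at £21.70 = 2787.5 (feasible in tier 1): TC = 39,700×£21.70 + (39,700/2787.5)×361 + (2787.5/2)×0.17×£21.70 = £871,772.96.
EOQ at £21.50 = 2800.4 < 32000, so use break Q=32000: TC = 39,700×£21.50 + (39,700/32000.0)×361 + (32000.0/2)×0.17×£21.50 = £912,477.87.
EOQ at £21.30 = 2813.5 < 65000, so use break Q=65000: TC = 39,700×£21.30 + (39,700/65000.0)×361 + (65000.0/2)×0.17×£21.30 = £963,512.99.
EOQ at £21.10 = 2826.8 < 75000, so use break Q=75000: TC = 39,700×£21.10 + (39,700/75000.0)×361 + (75000.0/2)×0.17×£21.10 = £972,373.59.
Lowest total cost among the candidates is at Q = 2787.5.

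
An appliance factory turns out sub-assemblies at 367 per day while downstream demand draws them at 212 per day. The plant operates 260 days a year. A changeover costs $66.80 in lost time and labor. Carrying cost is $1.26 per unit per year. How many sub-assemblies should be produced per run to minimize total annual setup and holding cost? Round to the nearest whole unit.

Q* ≈ 3,720 sub-assemblies

Annual demand D = 212 × 260 = 55,120.
Production build-up factor (1 − d/p) = 1 − 212/367 = 0.4223.
Q* = √(2DS / (H(1 − d/p))) = √(2 × 55,120 × 66.8 / (1.26 × 0.4223)).
= √(7,364,032 / 0.5322) ≈ 3719.973.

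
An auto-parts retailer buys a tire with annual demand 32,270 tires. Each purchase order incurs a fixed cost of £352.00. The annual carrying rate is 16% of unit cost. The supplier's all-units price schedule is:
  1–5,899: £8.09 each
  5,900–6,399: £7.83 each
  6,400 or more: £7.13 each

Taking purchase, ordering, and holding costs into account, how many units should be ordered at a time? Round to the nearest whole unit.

Holding cost per unit per year at price C is H = 0.16·C.
Candidates are each tier's EOQ (if it falls in that tier) and each price-break quantity.
EOQ at £8.09 = 4189.4 (feasible in tier 1): TC = 32,270×£8.09 + (32,270/4189.4)×352 + (4189.4/2)×0.16×£8.09 = £266,487.06.
EOQ at £7.83 = 4258.4 < 5900, so use break Q=5900: TC = 32,270×£7.83 + (32,270/5900.0)×352 + (5900.0/2)×0.16×£7.83 = £258,295.12.
EOQ at £7.13 = 4462.5 < 6400, so use break Q=6400: TC = 32,270×£7.13 + (32,270/6400.0)×352 + (6400.0/2)×0.16×£7.13 = £235,510.51.
Lowest total cost is £235,510.51 at Q = 6400.0.

Q* ≈ 6,400 tires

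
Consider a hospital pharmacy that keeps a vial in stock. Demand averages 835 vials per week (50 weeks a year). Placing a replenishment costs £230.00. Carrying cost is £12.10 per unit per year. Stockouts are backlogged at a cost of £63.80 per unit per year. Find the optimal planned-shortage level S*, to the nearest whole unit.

S* ≈ 219 vials

Annual demand D = 835 × 50 = 41,750.
With planned backorders, Q* = √(2DS/H) · √((H+B)/B).
√(2DS/H) = √(2 × 41,750 × 230 / 12.1) = 1259.837.
√((H+B)/B) = √((12.1+63.8)/63.8) = 1.0907.
Q* ≈ 1374.121.
S* = Q* · H/(H+B) = 1374.121 × 12.1/75.9 ≈ 219.063.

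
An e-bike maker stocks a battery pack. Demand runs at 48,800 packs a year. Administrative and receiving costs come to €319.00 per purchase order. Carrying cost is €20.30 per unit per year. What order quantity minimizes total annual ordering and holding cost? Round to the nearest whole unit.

EOQ = √(2DS / H) = √(2 × 48,800 × 319 / 20.3).
= √(31,134,400 / 20.3) = √1,533,714.2857 ≈ 1238.432.

Q* ≈ 1,238 packs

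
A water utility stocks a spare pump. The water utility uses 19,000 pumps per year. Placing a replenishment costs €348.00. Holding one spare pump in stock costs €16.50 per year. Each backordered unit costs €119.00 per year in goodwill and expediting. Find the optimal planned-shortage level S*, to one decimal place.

S* ≈ 116.3 pumps

With planned backorders, Q* = √(2DS/H) · √((H+B)/B).
√(2DS/H) = √(2 × 19,000 × 348 / 16.5) = 895.240.
√((H+B)/B) = √((16.5+119)/119) = 1.0671.
Q* ≈ 955.291.
S* = Q* · H/(H+B) = 955.291 × 16.5/135.5 ≈ 116.327.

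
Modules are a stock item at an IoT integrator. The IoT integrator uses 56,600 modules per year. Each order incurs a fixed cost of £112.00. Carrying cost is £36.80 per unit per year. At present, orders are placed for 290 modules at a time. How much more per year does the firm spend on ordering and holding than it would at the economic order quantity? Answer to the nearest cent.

EOQ = √(2DS/H) = √(2 × 56,600 × 112 / 36.8) ≈ 586.96.
Cost at Q* = (D/Q*)S + (Q*/2)H = √(2DSH) ≈ £21,600.12.
Cost at Q = 290: (56,600/290)×112 + (290/2)×36.8 = £21,859.31 + £5,336.00 = £27,195.31.
Excess = £27,195.31 − £21,600.12 = £5,595.19.

Extra cost ≈ £5,595.19 per year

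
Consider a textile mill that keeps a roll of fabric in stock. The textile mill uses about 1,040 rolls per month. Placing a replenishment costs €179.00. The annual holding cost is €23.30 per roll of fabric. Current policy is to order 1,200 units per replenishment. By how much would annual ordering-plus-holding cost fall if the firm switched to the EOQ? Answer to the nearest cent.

Annual demand D = 1,040 × 12 = 12,480.
EOQ = √(2DS/H) = √(2 × 12,480 × 179 / 23.3) ≈ 437.90.
Cost at Q* = (D/Q*)S + (Q*/2)H = √(2DSH) ≈ €10,202.97.
Cost at Q = 1,200: (12,480/1,200)×179 + (1,200/2)×23.3 = €1,861.60 + €13,980.00 = €15,841.60.
Excess = €15,841.60 − €10,202.97 = €5,638.63.

Extra cost ≈ €5,638.63 per year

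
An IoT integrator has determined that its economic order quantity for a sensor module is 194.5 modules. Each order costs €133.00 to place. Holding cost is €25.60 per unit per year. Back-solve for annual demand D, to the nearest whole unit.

Squaring Q* = √(2DS/H) gives Q*² = 2DS/H.
From Q* = √(2DS/H): D = Q*²H / (2S) = 194.5² × 25.6 / (2 × 133) = 3640.806.

D ≈ 3,641 modules per year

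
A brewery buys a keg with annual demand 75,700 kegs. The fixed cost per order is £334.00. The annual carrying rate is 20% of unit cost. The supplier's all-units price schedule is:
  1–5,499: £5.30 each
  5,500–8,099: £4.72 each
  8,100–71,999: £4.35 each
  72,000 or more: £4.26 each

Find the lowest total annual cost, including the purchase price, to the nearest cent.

TC* ≈ £335,939.96

Holding cost per unit per year at price C is H = 0.20·C.
Evaluate total cost at each tier's feasible EOQ or, if the EOQ is below the tier, at the tier's minimum quantity.
Tier 1 (£5.30): EOQ = 6906.9 exceeds tier's upper bound 5499, so this tier is dominated.
EOQ at £4.72 = 7319.0 (feasible in tier 2): TC = 75,700×£4.72 + (75,700/7319.0)×334 + (7319.0/2)×0.20×£4.72 = £364,213.11.
EOQ at £4.35 = 7623.9 < 8100, so use break Q=8100: TC = 75,700×£4.35 + (75,700/8100.0)×334 + (8100.0/2)×0.20×£4.35 = £335,939.96.
EOQ at £4.26 = 7704.0 < 72000, so use break Q=72000: TC = 75,700×£4.26 + (75,700/72000.0)×334 + (72000.0/2)×0.20×£4.26 = £353,505.16.
Lowest total cost among the candidates is at Q = 8100.0.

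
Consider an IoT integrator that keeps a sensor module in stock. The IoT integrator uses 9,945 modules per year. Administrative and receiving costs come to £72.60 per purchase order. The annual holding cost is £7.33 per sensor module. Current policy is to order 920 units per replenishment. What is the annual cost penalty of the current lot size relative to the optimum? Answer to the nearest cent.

EOQ = √(2DS/H) = √(2 × 9,945 × 72.6 / 7.33) ≈ 443.85.
Cost at Q* = (D/Q*)S + (Q*/2)H = √(2DSH) ≈ £3,253.40.
Cost at Q = 920: (9,945/920)×72.6 + (920/2)×7.33 = £784.79 + £3,371.80 = £4,156.59.
Excess = £4,156.59 − £3,253.40 = £903.19.

Extra cost ≈ £903.19 per year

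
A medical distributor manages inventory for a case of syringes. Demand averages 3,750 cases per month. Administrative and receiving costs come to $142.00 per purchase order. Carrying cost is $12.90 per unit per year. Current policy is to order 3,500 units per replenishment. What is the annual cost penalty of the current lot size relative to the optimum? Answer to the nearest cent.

Annual demand D = 3,750 × 12 = 45,000.
EOQ = √(2DS/H) = √(2 × 45,000 × 142 / 12.9) ≈ 995.34.
Cost at Q* = (D/Q*)S + (Q*/2)H = √(2DSH) ≈ $12,839.86.
Cost at Q = 3,500: (45,000/3,500)×142 + (3,500/2)×12.9 = $1,825.71 + $22,575.00 = $24,400.71.
Excess = $24,400.71 − $12,839.86 = $11,560.85.

Extra cost ≈ $11,560.85 per year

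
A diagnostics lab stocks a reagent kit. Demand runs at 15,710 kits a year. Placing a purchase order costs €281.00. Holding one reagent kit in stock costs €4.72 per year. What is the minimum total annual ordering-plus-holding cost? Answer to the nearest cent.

TC* ≈ €6,455.46

EOQ = √(2DS/H) = √(2 × 15,710 × 281 / 4.72) ≈ 1367.68.
At the optimum the two cost components are equal, so total cost = 2·(Q*/2)H = Q*·H.
Minimum total = √(2DSH) = √(2 × 15,710 × 281 × 4.72) ≈ 6455.461.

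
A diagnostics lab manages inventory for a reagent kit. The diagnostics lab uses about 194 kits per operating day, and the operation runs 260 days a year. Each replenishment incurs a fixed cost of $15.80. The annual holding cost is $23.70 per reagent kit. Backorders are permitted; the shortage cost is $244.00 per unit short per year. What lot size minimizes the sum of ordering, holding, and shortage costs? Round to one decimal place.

Q* ≈ 271.6 kits

Annual demand D = 194 × 260 = 50,440.
With planned backorders, Q* = √(2DS/H) · √((H+B)/B).
√(2DS/H) = √(2 × 50,440 × 15.8 / 23.7) = 259.332.
√((H+B)/B) = √((23.7+244)/244) = 1.0474.
Q* ≈ 271.635.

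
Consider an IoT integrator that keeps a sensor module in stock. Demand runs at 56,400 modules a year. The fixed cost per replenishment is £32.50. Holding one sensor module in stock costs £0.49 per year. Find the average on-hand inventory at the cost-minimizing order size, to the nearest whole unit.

Q* = √(2DS/H) = √(2 × 56,400 × 32.5 / 0.49) ≈ 2735.26.
Average inventory = Q*/2 ≈ 2735.26 / 2 = 1367.629.

Average inventory ≈ 1,368 modules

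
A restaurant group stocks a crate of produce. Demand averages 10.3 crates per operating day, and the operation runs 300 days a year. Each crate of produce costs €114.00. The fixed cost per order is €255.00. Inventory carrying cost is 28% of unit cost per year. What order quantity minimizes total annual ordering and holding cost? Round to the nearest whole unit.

Q* ≈ 222 crates

Annual demand D = 10.3 × 300 = 3,090.
Holding cost H = 0.28 × €114.00 = €31.9200 per unit per year.
EOQ = √(2DS / H) = √(2 × 3,090 × 255 / 31.92).
= √(1,575,900 / 31.92) = √49,370.3008 ≈ 222.194.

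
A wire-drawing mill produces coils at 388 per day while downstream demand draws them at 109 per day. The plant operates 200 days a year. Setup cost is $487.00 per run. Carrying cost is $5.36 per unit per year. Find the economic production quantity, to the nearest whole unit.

Annual demand D = 109 × 200 = 21,800.
Production build-up factor (1 − d/p) = 1 − 109/388 = 0.7191.
Q* = √(2DS / (H(1 − d/p))) = √(2 × 21,800 × 487 / (5.36 × 0.7191)).
= √(21,233,200 / 3.8542) ≈ 2347.141.

Q* ≈ 2,347 coils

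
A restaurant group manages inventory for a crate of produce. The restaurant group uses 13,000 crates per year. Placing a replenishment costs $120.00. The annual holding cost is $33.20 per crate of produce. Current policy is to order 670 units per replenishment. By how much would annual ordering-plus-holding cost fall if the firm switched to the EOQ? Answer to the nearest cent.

Extra cost ≈ $3,272.74 per year

EOQ = √(2DS/H) = √(2 × 13,000 × 120 / 33.2) ≈ 306.55.
Cost at Q* = (D/Q*)S + (Q*/2)H = √(2DSH) ≈ $10,177.62.
Cost at Q = 670: (13,000/670)×120 + (670/2)×33.2 = $2,328.36 + $11,122.00 = $13,450.36.
Excess = $13,450.36 − $10,177.62 = $3,272.74.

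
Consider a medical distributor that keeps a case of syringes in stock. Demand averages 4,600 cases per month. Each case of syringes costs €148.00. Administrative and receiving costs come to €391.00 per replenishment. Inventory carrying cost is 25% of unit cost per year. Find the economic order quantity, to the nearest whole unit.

Annual demand D = 4,600 × 12 = 55,200.
Holding cost H = 0.25 × €148.00 = €37.0000 per unit per year.
EOQ = √(2DS / H) = √(2 × 55,200 × 391 / 37).
= √(43,166,400 / 37) = √1,166,659.4595 ≈ 1080.120.

Q* ≈ 1,080 cases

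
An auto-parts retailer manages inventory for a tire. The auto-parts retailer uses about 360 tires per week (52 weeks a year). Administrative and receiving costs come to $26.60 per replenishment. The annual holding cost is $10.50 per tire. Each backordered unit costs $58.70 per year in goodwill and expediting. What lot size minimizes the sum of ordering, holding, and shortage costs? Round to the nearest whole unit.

Q* ≈ 334 tires

Annual demand D = 360 × 52 = 18,720.
With planned backorders, Q* = √(2DS/H) · √((H+B)/B).
√(2DS/H) = √(2 × 18,720 × 26.6 / 10.5) = 307.974.
√((H+B)/B) = √((10.5+58.7)/58.7) = 1.0858.
Q* ≈ 334.386.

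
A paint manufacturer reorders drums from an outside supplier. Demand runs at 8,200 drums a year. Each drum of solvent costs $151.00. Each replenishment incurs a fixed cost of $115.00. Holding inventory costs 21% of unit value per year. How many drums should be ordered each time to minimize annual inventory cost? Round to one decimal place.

Holding cost H = 0.21 × $151.00 = $31.7100 per unit per year.
EOQ = √(2DS / H) = √(2 × 8,200 × 115 / 31.71).
= √(1,886,000 / 31.71) = √59,476.5058 ≈ 243.878.

Q* ≈ 243.9 drums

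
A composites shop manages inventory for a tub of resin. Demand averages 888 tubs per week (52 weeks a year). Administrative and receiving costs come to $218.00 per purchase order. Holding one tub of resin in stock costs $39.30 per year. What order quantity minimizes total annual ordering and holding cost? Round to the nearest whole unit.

Q* ≈ 716 tubs

Annual demand D = 888 × 52 = 46,176.
EOQ = √(2DS / H) = √(2 × 46,176 × 218 / 39.3).
= √(20,132,736 / 39.3) = √512,283.3588 ≈ 715.740.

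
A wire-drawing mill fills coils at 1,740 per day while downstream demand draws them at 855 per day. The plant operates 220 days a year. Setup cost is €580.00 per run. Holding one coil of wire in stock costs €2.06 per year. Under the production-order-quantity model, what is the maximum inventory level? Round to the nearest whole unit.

I_max ≈ 7,340 coils

Annual demand D = 855 × 220 = 188,100.
Production build-up factor (1 − d/p) = 1 − 855/1,740 = 0.5086.
Q* = √(2DS / (H(1 − d/p))) = √(2 × 188,100 × 580 / (2.06 × 0.5086)).
= √(218,196,000 / 1.0478) ≈ 14430.879.
Maximum inventory = Q*(1 − d/p) = 14430.879 × 0.5086 ≈ 7339.843.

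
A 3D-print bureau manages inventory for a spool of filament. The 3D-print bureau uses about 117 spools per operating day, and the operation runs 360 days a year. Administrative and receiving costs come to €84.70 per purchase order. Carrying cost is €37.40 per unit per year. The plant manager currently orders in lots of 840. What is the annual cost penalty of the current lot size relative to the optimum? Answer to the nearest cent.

Extra cost ≈ €3,619.44 per year

Annual demand D = 117 × 360 = 42,120.
EOQ = √(2DS/H) = √(2 × 42,120 × 84.7 / 37.4) ≈ 436.78.
Cost at Q* = (D/Q*)S + (Q*/2)H = √(2DSH) ≈ €16,335.66.
Cost at Q = 840: (42,120/840)×84.7 + (840/2)×37.4 = €4,247.10 + €15,708.00 = €19,955.10.
Excess = €19,955.10 − €16,335.66 = €3,619.44.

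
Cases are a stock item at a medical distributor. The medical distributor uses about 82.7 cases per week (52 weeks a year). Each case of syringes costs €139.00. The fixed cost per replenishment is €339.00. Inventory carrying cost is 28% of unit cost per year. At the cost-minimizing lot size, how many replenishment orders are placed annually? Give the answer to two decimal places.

Annual demand D = 82.7 × 52 = 4,300.4.
Holding cost H = 0.28 × €139.00 = €38.9200 per unit per year.
EOQ = √(2DS/H) = √(2 × 4,300.4 × 339 / 38.92) ≈ 273.71.
Orders per year = D / Q* = 4,300.4 / 273.71 ≈ 15.712.

N ≈ 15.71 orders per year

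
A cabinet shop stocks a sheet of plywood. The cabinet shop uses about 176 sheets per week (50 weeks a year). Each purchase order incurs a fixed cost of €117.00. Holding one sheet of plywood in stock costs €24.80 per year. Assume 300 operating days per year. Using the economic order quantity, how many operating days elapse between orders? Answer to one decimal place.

Annual demand D = 176 × 50 = 8,800.
Q* = √(2DS/H) = √(2 × 8,800 × 117 / 24.8) ≈ 288.15.
Cycle time = Q*/D × 300 = 288.15 / 8,800 × 300 ≈ 9.823 days.

T ≈ 9.8 days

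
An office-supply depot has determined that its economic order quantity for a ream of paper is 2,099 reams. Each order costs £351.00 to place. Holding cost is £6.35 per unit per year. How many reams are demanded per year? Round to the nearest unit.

Squaring Q* = √(2DS/H) gives Q*² = 2DS/H.
From Q* = √(2DS/H): D = Q*²H / (2S) = 2,099² × 6.35 / (2 × 351) = 39853.043.

D ≈ 39,853 reams per year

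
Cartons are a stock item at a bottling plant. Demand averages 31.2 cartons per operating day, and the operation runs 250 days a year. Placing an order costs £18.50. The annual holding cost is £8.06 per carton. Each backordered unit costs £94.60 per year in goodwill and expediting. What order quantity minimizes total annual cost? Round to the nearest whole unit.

Q* ≈ 197 cartons

Annual demand D = 31.2 × 250 = 7,800.
With planned backorders, Q* = √(2DS/H) · √((H+B)/B).
√(2DS/H) = √(2 × 7,800 × 18.5 / 8.06) = 189.226.
√((H+B)/B) = √((8.06+94.6)/94.6) = 1.0417.
Q* ≈ 197.122.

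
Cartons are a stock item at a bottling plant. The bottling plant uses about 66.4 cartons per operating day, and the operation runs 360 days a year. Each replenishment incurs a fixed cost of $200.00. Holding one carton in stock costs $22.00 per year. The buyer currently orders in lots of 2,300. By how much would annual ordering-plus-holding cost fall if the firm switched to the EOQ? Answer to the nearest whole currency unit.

Annual demand D = 66.4 × 360 = 23,904.
EOQ = √(2DS/H) = √(2 × 23,904 × 200 / 22) ≈ 659.26.
Cost at Q* = (D/Q*)S + (Q*/2)H = √(2DSH) ≈ $14,503.63.
Cost at Q = 2,300: (23,904/2,300)×200 + (2,300/2)×22 = $2,078.61 + $25,300.00 = $27,378.61.
Excess = $27,378.61 − $14,503.63 = $12,874.98.

Extra cost ≈ $12,875 per year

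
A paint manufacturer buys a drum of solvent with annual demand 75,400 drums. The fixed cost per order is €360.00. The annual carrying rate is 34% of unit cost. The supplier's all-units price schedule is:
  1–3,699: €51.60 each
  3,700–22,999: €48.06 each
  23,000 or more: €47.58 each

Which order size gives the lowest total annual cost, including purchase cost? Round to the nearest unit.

Holding cost per unit per year at price C is H = 0.34·C.
Evaluate total cost at each tier's feasible EOQ or, if the EOQ is below the tier, at the tier's minimum quantity.
EOQ at €51.60 = 1759.1 (feasible in tier 1): TC = 75,400×€51.60 + (75,400/1759.1)×360 + (1759.1/2)×0.34×€51.60 = €3,921,501.44.
EOQ at €48.06 = 1822.7 < 3700, so use break Q=3700: TC = 75,400×€48.06 + (75,400/3700.0)×360 + (3700.0/2)×0.34×€48.06 = €3,661,289.96.
EOQ at €47.58 = 1831.9 < 23000, so use break Q=23000: TC = 75,400×€47.58 + (75,400/23000.0)×360 + (23000.0/2)×0.34×€47.58 = €3,774,749.97.
Lowest total cost is €3,661,289.96 at Q = 3700.0.

Q* ≈ 3,700 drums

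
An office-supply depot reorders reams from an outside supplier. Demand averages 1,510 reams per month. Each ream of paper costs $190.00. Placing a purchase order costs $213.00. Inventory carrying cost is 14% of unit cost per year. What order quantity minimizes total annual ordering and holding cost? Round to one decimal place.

Annual demand D = 1,510 × 12 = 18,120.
Holding cost H = 0.14 × $190.00 = $26.6000 per unit per year.
EOQ = √(2DS / H) = √(2 × 18,120 × 213 / 26.6).
= √(7,719,120 / 26.6) = √290,192.4812 ≈ 538.695.

Q* ≈ 538.7 reams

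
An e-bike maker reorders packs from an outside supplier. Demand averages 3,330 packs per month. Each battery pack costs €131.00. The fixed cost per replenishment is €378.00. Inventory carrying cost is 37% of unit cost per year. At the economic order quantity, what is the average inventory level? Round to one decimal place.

Average inventory ≈ 394.7 packs

Annual demand D = 3,330 × 12 = 39,960.
Holding cost H = 0.37 × €131.00 = €48.4700 per unit per year.
EOQ = √(2DS/H) = √(2 × 39,960 × 378 / 48.47) ≈ 789.47.
Average inventory = Q*/2 ≈ 789.47 / 2 = 394.736.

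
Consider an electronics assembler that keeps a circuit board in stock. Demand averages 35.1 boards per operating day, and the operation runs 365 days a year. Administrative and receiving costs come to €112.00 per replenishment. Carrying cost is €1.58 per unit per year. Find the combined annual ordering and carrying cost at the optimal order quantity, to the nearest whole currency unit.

TC* ≈ €2,129

Annual demand D = 35.1 × 365 = 12,811.5.
Q* = √(2DS/H) = √(2 × 12,811.5 × 112 / 1.58) ≈ 1347.71.
At the optimum the two cost components are equal, so total cost = 2·(Q*/2)H = Q*·H.
Minimum total = √(2DSH) = √(2 × 12,811.5 × 112 × 1.58) ≈ 2129.377.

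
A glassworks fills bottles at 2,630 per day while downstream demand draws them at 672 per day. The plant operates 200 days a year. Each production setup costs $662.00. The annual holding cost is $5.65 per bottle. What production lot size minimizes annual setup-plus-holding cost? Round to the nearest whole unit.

Q* ≈ 6,504 bottles

Annual demand D = 672 × 200 = 134,400.
Production build-up factor (1 − d/p) = 1 − 672/2,630 = 0.7445.
Q* = √(2DS / (H(1 − d/p))) = √(2 × 134,400 × 662 / (5.65 × 0.7445)).
= √(177,945,600 / 4.2063) ≈ 6504.156.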